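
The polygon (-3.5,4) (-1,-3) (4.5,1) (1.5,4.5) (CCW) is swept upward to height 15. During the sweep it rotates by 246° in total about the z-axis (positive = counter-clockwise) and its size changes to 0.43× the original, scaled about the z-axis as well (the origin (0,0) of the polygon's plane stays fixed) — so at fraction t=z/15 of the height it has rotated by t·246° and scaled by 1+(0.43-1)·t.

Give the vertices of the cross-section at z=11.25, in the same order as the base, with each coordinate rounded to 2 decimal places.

t = z/height = 11.25/15 = 0.75
s = 1 + (scale-1)·z/height = 1 + (0.43-1)·11.25/15 = 0.572500
θ = twist·z/height = 246°·11.25/15 = 184.5000° = 3.220132 rad
cos θ = -0.996917, sin θ = -0.078459 (intermediates below are computed at full precision and shown rounded to 5 d.p.)
v1: (-3.5,4) → rotate → (3.80305,-3.71306) → ×s → (2.17724,-2.12573) → (2.18,-2.13)
v2: (-1,-3) → rotate → (0.76154,3.06921) → ×s → (0.43598,1.75712) → (0.44,1.76)
v3: (4.5,1) → rotate → (-4.40767,-1.34998) → ×s → (-2.52339,-0.77287) → (-2.52,-0.77)
v4: (1.5,4.5) → rotate → (-1.14231,-4.60382) → ×s → (-0.65397,-2.63569) → (-0.65,-2.64)

Cross-section at z=11.25: (2.18,-2.13) (0.44,1.76) (-2.52,-0.77) (-0.65,-2.64)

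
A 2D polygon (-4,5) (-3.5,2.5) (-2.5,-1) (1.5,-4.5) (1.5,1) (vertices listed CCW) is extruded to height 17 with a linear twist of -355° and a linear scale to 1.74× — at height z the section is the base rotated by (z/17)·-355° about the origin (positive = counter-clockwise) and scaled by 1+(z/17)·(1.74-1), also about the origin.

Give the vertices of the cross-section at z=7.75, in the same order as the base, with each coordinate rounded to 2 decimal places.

Cross-section at z=7.75: (7.17,-4.69) (5.49,-1.72) (2.76,2.31) (-3.78,5.09) (-1.49,-1.90)

t = z/height = 7.75/17 = 0.455882
s = 1 + (scale-1)·z/height = 1 + (1.74-1)·7.75/17 = 1.337353
θ = twist·z/height = -355°·7.75/17 = -161.8382° = -2.824610 rad
cos θ = -0.950180, sin θ = -0.311701 (intermediates below are computed at full precision and shown rounded to 5 d.p.)
v1: (-4,5) → rotate → (5.35923,-3.50410) → ×s → (7.16718,-4.68622) → (7.17,-4.69)
v2: (-3.5,2.5) → rotate → (4.10488,-1.28450) → ×s → (5.48968,-1.71783) → (5.49,-1.72)
v3: (-2.5,-1) → rotate → (2.06375,1.72943) → ×s → (2.75996,2.31286) → (2.76,2.31)
v4: (1.5,-4.5) → rotate → (-2.82792,3.80826) → ×s → (-3.78193,5.09299) → (-3.78,5.09)
v5: (1.5,1) → rotate → (-1.11357,-1.41773) → ×s → (-1.48924,-1.89601) → (-1.49,-1.90)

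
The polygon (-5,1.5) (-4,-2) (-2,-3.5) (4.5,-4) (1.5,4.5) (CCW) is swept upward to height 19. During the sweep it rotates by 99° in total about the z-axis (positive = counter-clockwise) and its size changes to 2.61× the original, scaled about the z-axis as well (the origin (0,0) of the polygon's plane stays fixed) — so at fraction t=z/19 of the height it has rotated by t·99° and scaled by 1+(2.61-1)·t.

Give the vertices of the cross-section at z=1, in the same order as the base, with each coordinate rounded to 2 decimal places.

Cross-section at z=1: (-5.55,1.13) (-4.12,-2.55) (-1.82,-3.98) (5.26,-3.88) (1.18,5.01)

t = z/height = 1/19 = 0.0526316
s = 1 + (scale-1)·z/height = 1 + (2.61-1)·1/19 = 1.084737
θ = twist·z/height = 99°·1/19 = 5.2105° = 0.090941 rad
cos θ = 0.995868, sin θ = 0.090816 (intermediates below are computed at full precision and shown rounded to 5 d.p.)
v1: (-5,1.5) → rotate → (-5.11556,1.03972) → ×s → (-5.54904,1.12783) → (-5.55,1.13)
v2: (-4,-2) → rotate → (-3.80184,-2.35500) → ×s → (-4.12400,-2.55455) → (-4.12,-2.55)
v3: (-2,-3.5) → rotate → (-1.67388,-3.66717) → ×s → (-1.81572,-3.97791) → (-1.82,-3.98)
v4: (4.5,-4) → rotate → (4.84467,-3.57480) → ×s → (5.25519,-3.87772) → (5.26,-3.88)
v5: (1.5,4.5) → rotate → (1.08513,4.61763) → ×s → (1.17708,5.00891) → (1.18,5.01)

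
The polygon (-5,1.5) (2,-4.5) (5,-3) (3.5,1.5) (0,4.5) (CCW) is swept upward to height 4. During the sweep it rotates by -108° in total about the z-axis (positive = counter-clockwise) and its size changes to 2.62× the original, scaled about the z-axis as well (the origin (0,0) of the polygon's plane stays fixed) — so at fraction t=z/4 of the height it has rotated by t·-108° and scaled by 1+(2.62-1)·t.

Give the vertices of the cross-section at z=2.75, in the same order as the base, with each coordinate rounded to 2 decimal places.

t = z/height = 2.75/4 = 0.6875
s = 1 + (scale-1)·z/height = 1 + (2.62-1)·2.75/4 = 2.113750
θ = twist·z/height = -108°·2.75/4 = -74.2500° = -1.295907 rad
cos θ = 0.271440, sin θ = -0.962455 (intermediates below are computed at full precision and shown rounded to 5 d.p.)
v1: (-5,1.5) → rotate → (0.08648,5.21944) → ×s → (0.18280,11.03258) → (0.18,11.03)
v2: (2,-4.5) → rotate → (-3.78817,-3.14639) → ×s → (-8.00724,-6.65069) → (-8.01,-6.65)
v3: (5,-3) → rotate → (-1.53016,-5.62660) → ×s → (-3.23438,-11.89322) → (-3.23,-11.89)
v4: (3.5,1.5) → rotate → (2.39372,-2.96143) → ×s → (5.05974,-6.25973) → (5.06,-6.26)
v5: (0,4.5) → rotate → (4.33105,1.22148) → ×s → (9.15475,2.58191) → (9.15,2.58)

Cross-section at z=2.75: (0.18,11.03) (-8.01,-6.65) (-3.23,-11.89) (5.06,-6.26) (9.15,2.58)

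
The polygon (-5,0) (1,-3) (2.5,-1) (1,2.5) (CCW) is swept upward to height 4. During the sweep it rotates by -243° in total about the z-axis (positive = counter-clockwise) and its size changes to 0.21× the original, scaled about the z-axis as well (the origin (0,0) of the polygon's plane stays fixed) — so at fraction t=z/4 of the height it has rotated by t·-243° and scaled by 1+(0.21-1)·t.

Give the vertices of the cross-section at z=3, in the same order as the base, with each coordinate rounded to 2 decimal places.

Cross-section at z=3: (2.04,-0.08) (-0.36,1.24) (-1.00,0.45) (-0.45,-1.00)

t = z/height = 3/4 = 0.75
s = 1 + (scale-1)·z/height = 1 + (0.21-1)·3/4 = 0.407500
θ = twist·z/height = -243°·3/4 = -182.2500° = -3.180863 rad
cos θ = -0.999229, sin θ = 0.039260 (intermediates below are computed at full precision and shown rounded to 5 d.p.)
v1: (-5,0) → rotate → (4.99615,-0.19630) → ×s → (2.03593,-0.07999) → (2.04,-0.08)
v2: (1,-3) → rotate → (-0.88145,3.03695) → ×s → (-0.35919,1.23756) → (-0.36,1.24)
v3: (2.5,-1) → rotate → (-2.45881,1.09738) → ×s → (-1.00197,0.44718) → (-1.00,0.45)
v4: (1,2.5) → rotate → (-1.09738,-2.45881) → ×s → (-0.44718,-1.00197) → (-0.45,-1.00)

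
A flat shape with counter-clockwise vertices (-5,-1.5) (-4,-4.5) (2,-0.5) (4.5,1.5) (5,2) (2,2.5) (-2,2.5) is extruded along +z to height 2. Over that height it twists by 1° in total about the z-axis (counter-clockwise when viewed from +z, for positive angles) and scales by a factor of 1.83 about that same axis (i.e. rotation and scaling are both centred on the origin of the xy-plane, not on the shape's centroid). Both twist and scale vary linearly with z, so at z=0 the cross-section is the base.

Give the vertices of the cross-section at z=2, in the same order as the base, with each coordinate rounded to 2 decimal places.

t = z/height = 2/2 = 1
s = 1 + (scale-1)·z/height = 1 + (1.83-1)·2/2 = 1.830000
θ = twist·z/height = 1°·2/2 = 1.0000° = 0.017453 rad
cos θ = 0.999848, sin θ = 0.017452 (intermediates below are computed at full precision and shown rounded to 5 d.p.)
v1: (-5,-1.5) → rotate → (-4.97306,-1.58703) → ×s → (-9.10070,-2.90427) → (-9.10,-2.90)
v2: (-4,-4.5) → rotate → (-3.92085,-4.56912) → ×s → (-7.17516,-8.36150) → (-7.18,-8.36)
v3: (2,-0.5) → rotate → (2.00842,-0.46502) → ×s → (3.67541,-0.85098) → (3.68,-0.85)
v4: (4.5,1.5) → rotate → (4.47314,1.57831) → ×s → (8.18584,2.88830) → (8.19,2.89)
v5: (5,2) → rotate → (4.96433,2.08696) → ×s → (9.08473,3.81913) → (9.08,3.82)
v6: (2,2.5) → rotate → (1.95606,2.53452) → ×s → (3.57960,4.63818) → (3.58,4.64)
v7: (-2,2.5) → rotate → (-2.04333,2.46471) → ×s → (-3.73929,4.51043) → (-3.74,4.51)

Cross-section at z=2: (-9.10,-2.90) (-7.18,-8.36) (3.68,-0.85) (8.19,2.89) (9.08,3.82) (3.58,4.64) (-3.74,4.51)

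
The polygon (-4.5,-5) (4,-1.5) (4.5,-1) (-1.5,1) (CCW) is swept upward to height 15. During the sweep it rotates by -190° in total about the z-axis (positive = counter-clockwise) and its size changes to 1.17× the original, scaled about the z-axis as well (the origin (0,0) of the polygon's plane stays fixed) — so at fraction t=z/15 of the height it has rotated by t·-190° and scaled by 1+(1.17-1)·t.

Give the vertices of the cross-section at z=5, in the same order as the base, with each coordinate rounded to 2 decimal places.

t = z/height = 5/15 = 0.333333
s = 1 + (scale-1)·z/height = 1 + (1.17-1)·5/15 = 1.056667
θ = twist·z/height = -190°·5/15 = -63.3333° = -1.105375 rad
cos θ = 0.448799, sin θ = -0.893633 (intermediates below are computed at full precision and shown rounded to 5 d.p.)
v1: (-4.5,-5) → rotate → (-6.48776,1.77735) → ×s → (-6.85540,1.87807) → (-6.86,1.88)
v2: (4,-1.5) → rotate → (0.45475,-4.24773) → ×s → (0.48052,-4.48843) → (0.48,-4.49)
v3: (4.5,-1) → rotate → (1.12596,-4.47015) → ×s → (1.18977,-4.72345) → (1.19,-4.72)
v4: (-1.5,1) → rotate → (0.22043,1.78925) → ×s → (0.23293,1.89064) → (0.23,1.89)

Cross-section at z=5: (-6.86,1.88) (0.48,-4.49) (1.19,-4.72) (0.23,1.89)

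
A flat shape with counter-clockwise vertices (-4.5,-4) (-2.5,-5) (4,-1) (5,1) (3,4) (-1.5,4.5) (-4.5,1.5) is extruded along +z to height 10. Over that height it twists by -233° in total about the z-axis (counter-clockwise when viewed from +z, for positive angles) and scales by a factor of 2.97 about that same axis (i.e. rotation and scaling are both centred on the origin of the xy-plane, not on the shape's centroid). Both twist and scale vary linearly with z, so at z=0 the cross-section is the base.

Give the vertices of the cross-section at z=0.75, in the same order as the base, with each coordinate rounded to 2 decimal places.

Cross-section at z=0.75: (-6.31,-2.83) (-4.46,-4.61) (4.03,-2.47) (5.82,-0.63) (4.66,3.35) (-0.09,5.44) (-4.41,3.19)

t = z/height = 0.75/10 = 0.075
s = 1 + (scale-1)·z/height = 1 + (2.97-1)·0.75/10 = 1.147750
θ = twist·z/height = -233°·0.75/10 = -17.4750° = -0.304996 rad
cos θ = 0.953848, sin θ = -0.300290 (intermediates below are computed at full precision and shown rounded to 5 d.p.)
v1: (-4.5,-4) → rotate → (-5.49347,-2.46409) → ×s → (-6.30514,-2.82816) → (-6.31,-2.83)
v2: (-2.5,-5) → rotate → (-3.88607,-4.01852) → ×s → (-4.46023,-4.61225) → (-4.46,-4.61)
v3: (4,-1) → rotate → (3.51510,-2.15501) → ×s → (4.03446,-2.47341) → (4.03,-2.47)
v4: (5,1) → rotate → (5.06953,-0.54760) → ×s → (5.81855,-0.62851) → (5.82,-0.63)
v5: (3,4) → rotate → (4.06270,2.91452) → ×s → (4.66297,3.34514) → (4.66,3.35)
v6: (-1.5,4.5) → rotate → (-0.07947,4.74275) → ×s → (-0.09121,5.44349) → (-0.09,5.44)
v7: (-4.5,1.5) → rotate → (-3.84188,2.78208) → ×s → (-4.40952,3.19313) → (-4.41,3.19)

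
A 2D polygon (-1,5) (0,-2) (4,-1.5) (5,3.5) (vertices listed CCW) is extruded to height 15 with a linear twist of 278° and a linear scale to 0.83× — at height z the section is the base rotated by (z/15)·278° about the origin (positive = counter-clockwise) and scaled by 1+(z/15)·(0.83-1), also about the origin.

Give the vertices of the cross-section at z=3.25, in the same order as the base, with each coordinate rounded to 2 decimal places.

Cross-section at z=3.25: (-4.66,1.55) (1.67,-0.96) (3.17,2.63) (-0.54,5.85)

t = z/height = 3.25/15 = 0.216667
s = 1 + (scale-1)·z/height = 1 + (0.83-1)·3.25/15 = 0.963167
θ = twist·z/height = 278°·3.25/15 = 60.2333° = 1.051270 rad
cos θ = 0.496469, sin θ = 0.868054 (intermediates below are computed at full precision and shown rounded to 5 d.p.)
v1: (-1,5) → rotate → (-4.83674,1.61429) → ×s → (-4.65859,1.55483) → (-4.66,1.55)
v2: (0,-2) → rotate → (1.73611,-0.99294) → ×s → (1.67216,-0.95636) → (1.67,-0.96)
v3: (4,-1.5) → rotate → (3.28796,2.72751) → ×s → (3.16685,2.62705) → (3.17,2.63)
v4: (5,3.5) → rotate → (-0.55585,6.07791) → ×s → (-0.53537,5.85404) → (-0.54,5.85)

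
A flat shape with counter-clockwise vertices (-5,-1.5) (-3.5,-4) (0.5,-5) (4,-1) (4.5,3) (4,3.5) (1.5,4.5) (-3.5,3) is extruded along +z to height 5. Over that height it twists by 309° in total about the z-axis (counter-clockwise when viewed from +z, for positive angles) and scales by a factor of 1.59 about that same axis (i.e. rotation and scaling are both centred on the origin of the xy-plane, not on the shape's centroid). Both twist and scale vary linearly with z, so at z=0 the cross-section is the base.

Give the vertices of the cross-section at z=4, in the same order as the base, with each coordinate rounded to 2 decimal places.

t = z/height = 4/5 = 0.8
s = 1 + (scale-1)·z/height = 1 + (1.59-1)·4/5 = 1.472000
θ = twist·z/height = 309°·4/5 = 247.2000° = 4.314454 rad
cos θ = -0.387516, sin θ = -0.921863 (intermediates below are computed at full precision and shown rounded to 5 d.p.)
v1: (-5,-1.5) → rotate → (0.55478,5.19059) → ×s → (0.81664,7.64055) → (0.82,7.64)
v2: (-3.5,-4) → rotate → (-2.33115,4.77658) → ×s → (-3.43145,7.03113) → (-3.43,7.03)
v3: (0.5,-5) → rotate → (-4.80307,1.47665) → ×s → (-7.07012,2.17362) → (-7.07,2.17)
v4: (4,-1) → rotate → (-2.47193,-3.29994) → ×s → (-3.63867,-4.85751) → (-3.64,-4.86)
v5: (4.5,3) → rotate → (1.02177,-5.31093) → ×s → (1.50404,-7.81769) → (1.50,-7.82)
v6: (4,3.5) → rotate → (1.67646,-5.04376) → ×s → (2.46775,-7.42441) → (2.47,-7.42)
v7: (1.5,4.5) → rotate → (3.56711,-3.12661) → ×s → (5.25079,-4.60238) → (5.25,-4.60)
v8: (-3.5,3) → rotate → (4.12189,2.06397) → ×s → (6.06743,3.03817) → (6.07,3.04)

Cross-section at z=4: (0.82,7.64) (-3.43,7.03) (-7.07,2.17) (-3.64,-4.86) (1.50,-7.82) (2.47,-7.42) (5.25,-4.60) (6.07,3.04)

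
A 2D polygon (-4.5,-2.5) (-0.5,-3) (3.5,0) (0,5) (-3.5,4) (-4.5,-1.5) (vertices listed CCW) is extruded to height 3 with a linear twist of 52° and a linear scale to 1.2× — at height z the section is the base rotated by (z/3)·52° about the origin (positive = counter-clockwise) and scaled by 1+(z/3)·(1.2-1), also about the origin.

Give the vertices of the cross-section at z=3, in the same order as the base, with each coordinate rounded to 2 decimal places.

t = z/height = 3/3 = 1
s = 1 + (scale-1)·z/height = 1 + (1.2-1)·3/3 = 1.200000
θ = twist·z/height = 52°·3/3 = 52.0000° = 0.907571 rad
cos θ = 0.615661, sin θ = 0.788011 (intermediates below are computed at full precision and shown rounded to 5 d.p.)
v1: (-4.5,-2.5) → rotate → (-0.80045,-5.08520) → ×s → (-0.96054,-6.10224) → (-0.96,-6.10)
v2: (-0.5,-3) → rotate → (2.05620,-2.24099) → ×s → (2.46744,-2.68919) → (2.47,-2.69)
v3: (3.5,0) → rotate → (2.15482,2.75804) → ×s → (2.58578,3.30965) → (2.59,3.31)
v4: (0,5) → rotate → (-3.94005,3.07831) → ×s → (-4.72806,3.69397) → (-4.73,3.69)
v5: (-3.5,4) → rotate → (-5.30686,-0.29539) → ×s → (-6.36823,-0.35447) → (-6.37,-0.35)
v6: (-4.5,-1.5) → rotate → (-1.58846,-4.46954) → ×s → (-1.90615,-5.36345) → (-1.91,-5.36)

Cross-section at z=3: (-0.96,-6.10) (2.47,-2.69) (2.59,3.31) (-4.73,3.69) (-6.37,-0.35) (-1.91,-5.36)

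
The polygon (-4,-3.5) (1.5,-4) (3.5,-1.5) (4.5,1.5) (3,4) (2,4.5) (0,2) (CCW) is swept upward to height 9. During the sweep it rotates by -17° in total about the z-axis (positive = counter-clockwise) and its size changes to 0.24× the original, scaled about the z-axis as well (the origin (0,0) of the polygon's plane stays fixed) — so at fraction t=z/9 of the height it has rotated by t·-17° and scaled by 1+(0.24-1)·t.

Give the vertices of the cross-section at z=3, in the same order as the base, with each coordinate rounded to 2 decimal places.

t = z/height = 3/9 = 0.333333
s = 1 + (scale-1)·z/height = 1 + (0.24-1)·3/9 = 0.746667
θ = twist·z/height = -17°·3/9 = -5.6667° = -0.098902 rad
cos θ = 0.995113, sin θ = -0.098741 (intermediates below are computed at full precision and shown rounded to 5 d.p.)
v1: (-4,-3.5) → rotate → (-4.32605,-3.08793) → ×s → (-3.23011,-2.30566) → (-3.23,-2.31)
v2: (1.5,-4) → rotate → (1.09771,-4.12856) → ×s → (0.81962,-3.08266) → (0.82,-3.08)
v3: (3.5,-1.5) → rotate → (3.33478,-1.83826) → ×s → (2.48997,-1.37257) → (2.49,-1.37)
v4: (4.5,1.5) → rotate → (4.62612,1.04834) → ×s → (3.45417,0.78276) → (3.45,0.78)
v5: (3,4) → rotate → (3.38030,3.68423) → ×s → (2.52396,2.75089) → (2.52,2.75)
v6: (2,4.5) → rotate → (2.43456,4.28053) → ×s → (1.81780,3.19613) → (1.82,3.20)
v7: (0,2) → rotate → (0.19748,1.99023) → ×s → (0.14745,1.48604) → (0.15,1.49)

Cross-section at z=3: (-3.23,-2.31) (0.82,-3.08) (2.49,-1.37) (3.45,0.78) (2.52,2.75) (1.82,3.20) (0.15,1.49)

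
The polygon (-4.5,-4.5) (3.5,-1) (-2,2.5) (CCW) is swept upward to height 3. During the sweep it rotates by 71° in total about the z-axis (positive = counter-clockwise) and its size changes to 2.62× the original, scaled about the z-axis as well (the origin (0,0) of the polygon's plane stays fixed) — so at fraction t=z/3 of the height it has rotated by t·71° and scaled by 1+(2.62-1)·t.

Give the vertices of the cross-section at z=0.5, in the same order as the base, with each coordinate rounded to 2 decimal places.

t = z/height = 0.5/3 = 0.166667
s = 1 + (scale-1)·z/height = 1 + (2.62-1)·0.5/3 = 1.270000
θ = twist·z/height = 71°·0.5/3 = 11.8333° = 0.206531 rad
cos θ = 0.978748, sin θ = 0.205065 (intermediates below are computed at full precision and shown rounded to 5 d.p.)
v1: (-4.5,-4.5) → rotate → (-3.48157,-5.32716) → ×s → (-4.42160,-6.76550) → (-4.42,-6.77)
v2: (3.5,-1) → rotate → (3.63068,-0.26102) → ×s → (4.61097,-0.33149) → (4.61,-0.33)
v3: (-2,2.5) → rotate → (-2.47016,2.03674) → ×s → (-3.13710,2.58666) → (-3.14,2.59)

Cross-section at z=0.5: (-4.42,-6.77) (4.61,-0.33) (-3.14,2.59)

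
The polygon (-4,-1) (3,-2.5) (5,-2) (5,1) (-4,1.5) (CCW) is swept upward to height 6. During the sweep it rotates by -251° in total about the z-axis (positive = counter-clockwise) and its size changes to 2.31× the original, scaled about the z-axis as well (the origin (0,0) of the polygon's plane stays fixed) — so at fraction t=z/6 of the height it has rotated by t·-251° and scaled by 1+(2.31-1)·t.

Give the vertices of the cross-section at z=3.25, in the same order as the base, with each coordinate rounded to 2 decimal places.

Cross-section at z=3.25: (3.73,5.98) (-6.66,-0.49) (-8.52,-3.48) (-4.96,-7.17) (6.70,2.91)

t = z/height = 3.25/6 = 0.541667
s = 1 + (scale-1)·z/height = 1 + (2.31-1)·3.25/6 = 1.709583
θ = twist·z/height = -251°·3.25/6 = -135.9583° = -2.372921 rad
cos θ = -0.718834, sin θ = -0.695181 (intermediates below are computed at full precision and shown rounded to 5 d.p.)
v1: (-4,-1) → rotate → (2.18016,3.49956) → ×s → (3.72716,5.98279) → (3.73,5.98)
v2: (3,-2.5) → rotate → (-3.89446,-0.28846) → ×s → (-6.65790,-0.49314) → (-6.66,-0.49)
v3: (5,-2) → rotate → (-4.98453,-2.03824) → ×s → (-8.52148,-3.48454) → (-8.52,-3.48)
v4: (5,1) → rotate → (-2.89899,-4.19474) → ×s → (-4.95607,-7.17126) → (-4.96,-7.17)
v5: (-4,1.5) → rotate → (3.91811,1.70247) → ×s → (6.69834,2.91052) → (6.70,2.91)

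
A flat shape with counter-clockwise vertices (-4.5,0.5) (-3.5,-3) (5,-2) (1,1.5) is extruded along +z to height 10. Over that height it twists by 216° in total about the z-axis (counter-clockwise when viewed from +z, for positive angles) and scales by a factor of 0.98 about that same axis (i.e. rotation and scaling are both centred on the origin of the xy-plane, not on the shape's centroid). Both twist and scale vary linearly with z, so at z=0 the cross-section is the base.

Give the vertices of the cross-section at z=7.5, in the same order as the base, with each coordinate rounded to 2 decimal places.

t = z/height = 7.5/10 = 0.75
s = 1 + (scale-1)·z/height = 1 + (0.98-1)·7.5/10 = 0.985000
θ = twist·z/height = 216°·7.5/10 = 162.0000° = 2.827433 rad
cos θ = -0.951057, sin θ = 0.309017 (intermediates below are computed at full precision and shown rounded to 5 d.p.)
v1: (-4.5,0.5) → rotate → (4.12525,-1.86610) → ×s → (4.06337,-1.83811) → (4.06,-1.84)
v2: (-3.5,-3) → rotate → (4.25575,1.77161) → ×s → (4.19191,1.74504) → (4.19,1.75)
v3: (5,-2) → rotate → (-4.13725,3.44720) → ×s → (-4.07519,3.39549) → (-4.08,3.40)
v4: (1,1.5) → rotate → (-1.41458,-1.11757) → ×s → (-1.39336,-1.10080) → (-1.39,-1.10)

Cross-section at z=7.5: (4.06,-1.84) (4.19,1.75) (-4.08,3.40) (-1.39,-1.10)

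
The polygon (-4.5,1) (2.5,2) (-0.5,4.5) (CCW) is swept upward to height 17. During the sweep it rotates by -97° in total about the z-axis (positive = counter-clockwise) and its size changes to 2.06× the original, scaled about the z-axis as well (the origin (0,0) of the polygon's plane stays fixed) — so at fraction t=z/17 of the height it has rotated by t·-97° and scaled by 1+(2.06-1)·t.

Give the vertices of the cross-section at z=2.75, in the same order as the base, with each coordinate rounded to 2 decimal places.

Cross-section at z=2.75: (-4.76,2.55) (3.45,1.46) (0.86,5.23)

t = z/height = 2.75/17 = 0.161765
s = 1 + (scale-1)·z/height = 1 + (2.06-1)·2.75/17 = 1.171471
θ = twist·z/height = -97°·2.75/17 = -15.6912° = -0.273863 rad
cos θ = 0.962733, sin θ = -0.270452 (intermediates below are computed at full precision and shown rounded to 5 d.p.)
v1: (-4.5,1) → rotate → (-4.06185,2.17977) → ×s → (-4.75834,2.55353) → (-4.76,2.55)
v2: (2.5,2) → rotate → (2.94774,1.24934) → ×s → (3.45319,1.46356) → (3.45,1.46)
v3: (-0.5,4.5) → rotate → (0.73567,4.46753) → ×s → (0.86181,5.23358) → (0.86,5.23)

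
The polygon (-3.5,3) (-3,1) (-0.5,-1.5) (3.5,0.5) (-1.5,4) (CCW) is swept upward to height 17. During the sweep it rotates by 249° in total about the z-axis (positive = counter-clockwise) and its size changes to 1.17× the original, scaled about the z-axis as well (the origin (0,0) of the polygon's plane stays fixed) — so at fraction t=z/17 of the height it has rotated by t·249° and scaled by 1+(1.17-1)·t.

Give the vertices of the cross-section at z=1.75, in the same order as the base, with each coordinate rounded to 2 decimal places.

Cross-section at z=1.75: (-4.53,1.21) (-3.19,-0.40) (0.20,-1.60) (2.99,2.00) (-3.14,3.01)

t = z/height = 1.75/17 = 0.102941
s = 1 + (scale-1)·z/height = 1 + (1.17-1)·1.75/17 = 1.017500
θ = twist·z/height = 249°·1.75/17 = 25.6324° = 0.447369 rad
cos θ = 0.901588, sin θ = 0.432595 (intermediates below are computed at full precision and shown rounded to 5 d.p.)
v1: (-3.5,3) → rotate → (-4.45334,1.19068) → ×s → (-4.53128,1.21152) → (-4.53,1.21)
v2: (-3,1) → rotate → (-3.13736,-0.39620) → ×s → (-3.19226,-0.40313) → (-3.19,-0.40)
v3: (-0.5,-1.5) → rotate → (0.19810,-1.56868) → ×s → (0.20156,-1.59613) → (0.20,-1.60)
v4: (3.5,0.5) → rotate → (2.93926,1.96488) → ×s → (2.99070,1.99926) → (2.99,2.00)
v5: (-1.5,4) → rotate → (-3.08276,2.95746) → ×s → (-3.13671,3.00922) → (-3.14,3.01)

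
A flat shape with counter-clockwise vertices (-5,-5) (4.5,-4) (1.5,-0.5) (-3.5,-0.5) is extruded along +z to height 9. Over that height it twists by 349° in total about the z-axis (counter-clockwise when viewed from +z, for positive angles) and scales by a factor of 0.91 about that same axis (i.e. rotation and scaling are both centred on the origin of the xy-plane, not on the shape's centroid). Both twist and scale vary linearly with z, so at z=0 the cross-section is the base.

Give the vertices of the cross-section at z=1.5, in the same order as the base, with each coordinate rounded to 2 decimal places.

t = z/height = 1.5/9 = 0.166667
s = 1 + (scale-1)·z/height = 1 + (0.91-1)·1.5/9 = 0.985000
θ = twist·z/height = 349°·1.5/9 = 58.1667° = 1.015200 rad
cos θ = 0.527450, sin θ = 0.849586 (intermediates below are computed at full precision and shown rounded to 5 d.p.)
v1: (-5,-5) → rotate → (1.61068,-6.88518) → ×s → (1.58652,-6.78190) → (1.59,-6.78)
v2: (4.5,-4) → rotate → (5.77187,1.71334) → ×s → (5.68529,1.68764) → (5.69,1.69)
v3: (1.5,-0.5) → rotate → (1.21597,1.01065) → ×s → (1.19773,0.99549) → (1.20,1.00)
v4: (-3.5,-0.5) → rotate → (-1.42128,-3.23728) → ×s → (-1.39996,-3.18872) → (-1.40,-3.19)

Cross-section at z=1.5: (1.59,-6.78) (5.69,1.69) (1.20,1.00) (-1.40,-3.19)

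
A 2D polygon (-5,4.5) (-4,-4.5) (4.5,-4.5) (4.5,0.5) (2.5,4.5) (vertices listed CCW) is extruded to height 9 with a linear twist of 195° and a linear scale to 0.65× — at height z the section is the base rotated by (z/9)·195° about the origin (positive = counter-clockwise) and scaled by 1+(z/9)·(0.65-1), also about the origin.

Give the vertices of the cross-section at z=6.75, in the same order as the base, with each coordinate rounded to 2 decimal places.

t = z/height = 6.75/9 = 0.75
s = 1 + (scale-1)·z/height = 1 + (0.65-1)·6.75/9 = 0.737500
θ = twist·z/height = 195°·6.75/9 = 146.2500° = 2.552544 rad
cos θ = -0.831470, sin θ = 0.555570 (intermediates below are computed at full precision and shown rounded to 5 d.p.)
v1: (-5,4.5) → rotate → (1.65728,-6.51946) → ×s → (1.22225,-4.80811) → (1.22,-4.81)
v2: (-4,-4.5) → rotate → (5.82594,1.51933) → ×s → (4.29663,1.12051) → (4.30,1.12)
v3: (4.5,-4.5) → rotate → (-1.24155,6.24168) → ×s → (-0.91564,4.60324) → (-0.92,4.60)
v4: (4.5,0.5) → rotate → (-4.01940,2.08433) → ×s → (-2.96431,1.53719) → (-2.96,1.54)
v5: (2.5,4.5) → rotate → (-4.57874,-2.35269) → ×s → (-3.37682,-1.73511) → (-3.38,-1.74)

Cross-section at z=6.75: (1.22,-4.81) (4.30,1.12) (-0.92,4.60) (-2.96,1.54) (-3.38,-1.74)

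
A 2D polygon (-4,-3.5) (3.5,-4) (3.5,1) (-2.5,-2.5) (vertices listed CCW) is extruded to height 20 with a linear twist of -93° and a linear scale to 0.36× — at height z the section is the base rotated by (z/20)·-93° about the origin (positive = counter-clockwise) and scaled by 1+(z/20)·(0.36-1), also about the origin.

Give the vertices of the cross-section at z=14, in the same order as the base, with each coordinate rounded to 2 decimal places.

Cross-section at z=14: (-2.68,1.19) (-1.19,-2.68) (1.31,-1.52) (-1.83,0.67)

t = z/height = 14/20 = 0.7
s = 1 + (scale-1)·z/height = 1 + (0.36-1)·14/20 = 0.552000
θ = twist·z/height = -93°·14/20 = -65.1000° = -1.136209 rad
cos θ = 0.421036, sin θ = -0.907044 (intermediates below are computed at full precision and shown rounded to 5 d.p.)
v1: (-4,-3.5) → rotate → (-4.85880,2.15455) → ×s → (-2.68206,1.18931) → (-2.68,1.19)
v2: (3.5,-4) → rotate → (-2.15455,-4.85880) → ×s → (-1.18931,-2.68206) → (-1.19,-2.68)
v3: (3.5,1) → rotate → (2.38067,-2.75362) → ×s → (1.31413,-1.52000) → (1.31,-1.52)
v4: (-2.5,-2.5) → rotate → (-3.32020,1.21502) → ×s → (-1.83275,0.67069) → (-1.83,0.67)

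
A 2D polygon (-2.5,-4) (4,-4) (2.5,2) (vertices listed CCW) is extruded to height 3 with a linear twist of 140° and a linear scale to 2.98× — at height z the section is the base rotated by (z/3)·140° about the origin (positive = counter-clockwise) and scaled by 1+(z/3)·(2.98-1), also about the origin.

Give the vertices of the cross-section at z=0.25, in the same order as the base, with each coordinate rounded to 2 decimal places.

Cross-section at z=0.25: (-1.91,-5.15) (5.51,-3.62) (2.38,2.87)

t = z/height = 0.25/3 = 0.0833333
s = 1 + (scale-1)·z/height = 1 + (2.98-1)·0.25/3 = 1.165000
θ = twist·z/height = 140°·0.25/3 = 11.6667° = 0.203622 rad
cos θ = 0.979341, sin θ = 0.202218 (intermediates below are computed at full precision and shown rounded to 5 d.p.)
v1: (-2.5,-4) → rotate → (-1.63948,-4.42291) → ×s → (-1.91000,-5.15269) → (-1.91,-5.15)
v2: (4,-4) → rotate → (4.72623,-3.10849) → ×s → (5.50606,-3.62139) → (5.51,-3.62)
v3: (2.5,2) → rotate → (2.04392,2.46423) → ×s → (2.38116,2.87082) → (2.38,2.87)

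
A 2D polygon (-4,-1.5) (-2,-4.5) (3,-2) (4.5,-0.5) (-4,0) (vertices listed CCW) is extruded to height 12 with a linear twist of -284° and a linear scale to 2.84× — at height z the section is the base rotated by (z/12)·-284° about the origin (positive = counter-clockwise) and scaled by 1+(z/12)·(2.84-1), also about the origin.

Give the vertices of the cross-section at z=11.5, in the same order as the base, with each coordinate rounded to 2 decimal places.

Cross-section at z=11.5: (3.72,-11.20) (12.22,-5.99) (5.84,8.08) (1.85,12.37) (-0.42,-11.05)

t = z/height = 11.5/12 = 0.958333
s = 1 + (scale-1)·z/height = 1 + (2.84-1)·11.5/12 = 2.763333
θ = twist·z/height = -284°·11.5/12 = -272.1667° = -4.750204 rad
cos θ = 0.037806, sin θ = 0.999285 (intermediates below are computed at full precision and shown rounded to 5 d.p.)
v1: (-4,-1.5) → rotate → (1.34770,-4.05385) → ×s → (3.72415,-11.20214) → (3.72,-11.20)
v2: (-2,-4.5) → rotate → (4.42117,-2.16870) → ×s → (12.21717,-5.99284) → (12.22,-5.99)
v3: (3,-2) → rotate → (2.11199,2.92224) → ×s → (5.83613,8.07513) → (5.84,8.08)
v4: (4.5,-0.5) → rotate → (0.66977,4.47788) → ×s → (1.85080,12.37387) → (1.85,12.37)
v5: (-4,0) → rotate → (-0.15123,-3.99714) → ×s → (-0.41789,-11.04543) → (-0.42,-11.05)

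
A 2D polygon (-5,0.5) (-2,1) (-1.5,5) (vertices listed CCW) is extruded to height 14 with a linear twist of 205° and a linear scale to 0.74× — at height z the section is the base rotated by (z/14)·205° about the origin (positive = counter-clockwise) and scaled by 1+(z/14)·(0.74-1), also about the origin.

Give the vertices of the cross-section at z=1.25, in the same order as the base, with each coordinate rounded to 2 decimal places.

t = z/height = 1.25/14 = 0.0892857
s = 1 + (scale-1)·z/height = 1 + (0.74-1)·1.25/14 = 0.976786
θ = twist·z/height = 205°·1.25/14 = 18.3036° = 0.319458 rad
cos θ = 0.949406, sin θ = 0.314052 (intermediates below are computed at full precision and shown rounded to 5 d.p.)
v1: (-5,0.5) → rotate → (-4.90406,-1.09556) → ×s → (-4.79021,-1.07012) → (-4.79,-1.07)
v2: (-2,1) → rotate → (-2.21286,0.32130) → ×s → (-2.16149,0.31384) → (-2.16,0.31)
v3: (-1.5,5) → rotate → (-2.99437,4.27595) → ×s → (-2.92485,4.17669) → (-2.92,4.18)

Cross-section at z=1.25: (-4.79,-1.07) (-2.16,0.31) (-2.92,4.18)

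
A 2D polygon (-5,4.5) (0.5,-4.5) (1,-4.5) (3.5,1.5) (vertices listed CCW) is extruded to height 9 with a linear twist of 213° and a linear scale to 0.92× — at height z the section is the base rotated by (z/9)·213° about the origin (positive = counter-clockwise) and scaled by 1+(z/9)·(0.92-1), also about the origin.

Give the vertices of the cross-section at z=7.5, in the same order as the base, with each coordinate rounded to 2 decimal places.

t = z/height = 7.5/9 = 0.833333
s = 1 + (scale-1)·z/height = 1 + (0.92-1)·7.5/9 = 0.933333
θ = twist·z/height = 213°·7.5/9 = 177.5000° = 3.097959 rad
cos θ = -0.999048, sin θ = 0.043619 (intermediates below are computed at full precision and shown rounded to 5 d.p.)
v1: (-5,4.5) → rotate → (4.79895,-4.71381) → ×s → (4.47902,-4.39956) → (4.48,-4.40)
v2: (0.5,-4.5) → rotate → (-0.30324,4.51753) → ×s → (-0.28302,4.21636) → (-0.28,4.22)
v3: (1,-4.5) → rotate → (-0.80276,4.53934) → ×s → (-0.74924,4.23671) → (-0.75,4.24)
v4: (3.5,1.5) → rotate → (-3.56210,-1.34590) → ×s → (-3.32462,-1.25618) → (-3.32,-1.26)

Cross-section at z=7.5: (4.48,-4.40) (-0.28,4.22) (-0.75,4.24) (-3.32,-1.26)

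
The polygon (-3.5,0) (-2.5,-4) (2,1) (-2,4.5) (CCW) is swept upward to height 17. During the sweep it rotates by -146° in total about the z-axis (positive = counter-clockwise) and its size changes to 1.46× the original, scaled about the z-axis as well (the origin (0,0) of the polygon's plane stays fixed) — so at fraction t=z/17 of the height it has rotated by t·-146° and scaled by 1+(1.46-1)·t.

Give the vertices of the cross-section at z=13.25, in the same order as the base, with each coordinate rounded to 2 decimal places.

t = z/height = 13.25/17 = 0.779412
s = 1 + (scale-1)·z/height = 1 + (1.46-1)·13.25/17 = 1.358529
θ = twist·z/height = -146°·13.25/17 = -113.7941° = -1.986082 rad
cos θ = -0.403451, sin θ = -0.915001 (intermediates below are computed at full precision and shown rounded to 5 d.p.)
v1: (-3.5,0) → rotate → (1.41208,3.20250) → ×s → (1.91835,4.35070) → (1.92,4.35)
v2: (-2.5,-4) → rotate → (-2.65138,3.90131) → ×s → (-3.60197,5.30004) → (-3.60,5.30)
v3: (2,1) → rotate → (0.10810,-2.23345) → ×s → (0.14685,-3.03421) → (0.15,-3.03)
v4: (-2,4.5) → rotate → (4.92441,0.01447) → ×s → (6.68995,0.01966) → (6.69,0.02)

Cross-section at z=13.25: (1.92,4.35) (-3.60,5.30) (0.15,-3.03) (6.69,0.02)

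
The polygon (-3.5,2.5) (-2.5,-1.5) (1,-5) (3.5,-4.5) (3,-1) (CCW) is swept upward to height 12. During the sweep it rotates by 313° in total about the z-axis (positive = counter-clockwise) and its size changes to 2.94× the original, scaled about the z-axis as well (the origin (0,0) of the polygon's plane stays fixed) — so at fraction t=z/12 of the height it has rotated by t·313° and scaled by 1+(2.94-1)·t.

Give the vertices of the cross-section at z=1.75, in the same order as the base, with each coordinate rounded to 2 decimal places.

t = z/height = 1.75/12 = 0.145833
s = 1 + (scale-1)·z/height = 1 + (2.94-1)·1.75/12 = 1.282917
θ = twist·z/height = 313°·1.75/12 = 45.6458° = 0.796670 rad
cos θ = 0.699092, sin θ = 0.715032 (intermediates below are computed at full precision and shown rounded to 5 d.p.)
v1: (-3.5,2.5) → rotate → (-4.23440,-0.75488) → ×s → (-5.43238,-0.96845) → (-5.43,-0.97)
v2: (-2.5,-1.5) → rotate → (-0.67518,-2.83622) → ×s → (-0.86620,-3.63863) → (-0.87,-3.64)
v3: (1,-5) → rotate → (4.27425,-2.78043) → ×s → (5.48351,-3.56705) → (5.48,-3.57)
v4: (3.5,-4.5) → rotate → (5.66447,-0.64330) → ×s → (7.26704,-0.82530) → (7.27,-0.83)
v5: (3,-1) → rotate → (2.81231,1.44600) → ×s → (3.60796,1.85510) → (3.61,1.86)

Cross-section at z=1.75: (-5.43,-0.97) (-0.87,-3.64) (5.48,-3.57) (7.27,-0.83) (3.61,1.86)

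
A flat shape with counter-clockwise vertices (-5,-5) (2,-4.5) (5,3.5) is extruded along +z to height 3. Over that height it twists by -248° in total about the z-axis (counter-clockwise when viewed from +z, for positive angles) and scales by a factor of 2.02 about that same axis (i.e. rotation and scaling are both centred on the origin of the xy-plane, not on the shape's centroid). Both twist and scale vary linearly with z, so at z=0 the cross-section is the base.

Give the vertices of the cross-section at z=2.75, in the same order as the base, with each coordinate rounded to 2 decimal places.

t = z/height = 2.75/3 = 0.916667
s = 1 + (scale-1)·z/height = 1 + (2.02-1)·2.75/3 = 1.935000
θ = twist·z/height = -248°·2.75/3 = -227.3333° = -3.967715 rad
cos θ = -0.677732, sin θ = 0.735309 (intermediates below are computed at full precision and shown rounded to 5 d.p.)
v1: (-5,-5) → rotate → (7.06521,-0.28789) → ×s → (13.67117,-0.55706) → (13.67,-0.56)
v2: (2,-4.5) → rotate → (1.95343,4.52041) → ×s → (3.77988,8.74700) → (3.78,8.75)
v3: (5,3.5) → rotate → (-5.96224,1.30448) → ×s → (-11.53694,2.52417) → (-11.54,2.52)

Cross-section at z=2.75: (13.67,-0.56) (3.78,8.75) (-11.54,2.52)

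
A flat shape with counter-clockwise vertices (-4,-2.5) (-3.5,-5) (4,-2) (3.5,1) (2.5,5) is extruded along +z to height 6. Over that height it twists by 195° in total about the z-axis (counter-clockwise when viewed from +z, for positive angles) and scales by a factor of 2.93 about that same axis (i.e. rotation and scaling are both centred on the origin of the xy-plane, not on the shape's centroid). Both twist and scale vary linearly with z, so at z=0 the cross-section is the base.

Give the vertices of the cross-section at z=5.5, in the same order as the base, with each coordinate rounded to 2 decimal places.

t = z/height = 5.5/6 = 0.916667
s = 1 + (scale-1)·z/height = 1 + (2.93-1)·5.5/6 = 2.769167
θ = twist·z/height = 195°·5.5/6 = 178.7500° = 3.119776 rad
cos θ = -0.999762, sin θ = 0.021815 (intermediates below are computed at full precision and shown rounded to 5 d.p.)
v1: (-4,-2.5) → rotate → (4.05359,2.41215) → ×s → (11.22505,6.67963) → (11.23,6.68)
v2: (-3.5,-5) → rotate → (3.60824,4.92246) → ×s → (9.99182,13.63111) → (9.99,13.63)
v3: (4,-2) → rotate → (-3.95542,2.08678) → ×s → (-10.95321,5.77865) → (-10.95,5.78)
v4: (3.5,1) → rotate → (-3.52098,-0.92341) → ×s → (-9.75019,-2.55708) → (-9.75,-2.56)
v5: (2.5,5) → rotate → (-2.60848,-4.94427) → ×s → (-7.22331,-13.69152) → (-7.22,-13.69)

Cross-section at z=5.5: (11.23,6.68) (9.99,13.63) (-10.95,5.78) (-9.75,-2.56) (-7.22,-13.69)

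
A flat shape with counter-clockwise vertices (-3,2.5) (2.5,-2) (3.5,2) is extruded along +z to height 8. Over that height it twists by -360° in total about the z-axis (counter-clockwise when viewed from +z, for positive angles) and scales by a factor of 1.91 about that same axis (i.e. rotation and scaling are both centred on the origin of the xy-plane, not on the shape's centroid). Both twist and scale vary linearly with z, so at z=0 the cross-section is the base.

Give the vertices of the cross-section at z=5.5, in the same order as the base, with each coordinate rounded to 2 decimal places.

Cross-section at z=5.5: (-1.89,-6.06) (1.45,5.00) (-5.18,4.01)

t = z/height = 5.5/8 = 0.6875
s = 1 + (scale-1)·z/height = 1 + (1.91-1)·5.5/8 = 1.625625
θ = twist·z/height = -360°·5.5/8 = -247.5000° = -4.319690 rad
cos θ = -0.382683, sin θ = 0.923880 (intermediates below are computed at full precision and shown rounded to 5 d.p.)
v1: (-3,2.5) → rotate → (-1.16165,-3.72835) → ×s → (-1.88840,-6.06089) → (-1.89,-6.06)
v2: (2.5,-2) → rotate → (0.89105,3.07507) → ×s → (1.44851,4.99890) → (1.45,5.00)
v3: (3.5,2) → rotate → (-3.18715,2.46821) → ×s → (-5.18111,4.01239) → (-5.18,4.01)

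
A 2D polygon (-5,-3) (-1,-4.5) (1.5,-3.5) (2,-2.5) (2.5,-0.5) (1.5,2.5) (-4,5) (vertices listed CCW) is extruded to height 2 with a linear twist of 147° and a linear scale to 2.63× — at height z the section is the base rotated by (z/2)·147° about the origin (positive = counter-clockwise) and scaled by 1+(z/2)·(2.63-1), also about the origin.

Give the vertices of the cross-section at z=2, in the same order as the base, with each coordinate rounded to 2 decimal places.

t = z/height = 2/2 = 1
s = 1 + (scale-1)·z/height = 1 + (2.63-1)·2/2 = 2.630000
θ = twist·z/height = 147°·2/2 = 147.0000° = 2.565634 rad
cos θ = -0.838671, sin θ = 0.544639 (intermediates below are computed at full precision and shown rounded to 5 d.p.)
v1: (-5,-3) → rotate → (5.82727,-0.20718) → ×s → (15.32572,-0.54489) → (15.33,-0.54)
v2: (-1,-4.5) → rotate → (3.28955,3.22938) → ×s → (8.65151,8.49327) → (8.65,8.49)
v3: (1.5,-3.5) → rotate → (0.64823,3.75231) → ×s → (1.70485,9.86856) → (1.70,9.87)
v4: (2,-2.5) → rotate → (-0.31574,3.18595) → ×s → (-0.83041,8.37906) → (-0.83,8.38)
v5: (2.5,-0.5) → rotate → (-1.82436,1.78093) → ×s → (-4.79806,4.68385) → (-4.80,4.68)
v6: (1.5,2.5) → rotate → (-2.61960,-1.27972) → ×s → (-6.88956,-3.36566) → (-6.89,-3.37)
v7: (-4,5) → rotate → (0.63149,-6.37191) → ×s → (1.66081,-16.75812) → (1.66,-16.76)

Cross-section at z=2: (15.33,-0.54) (8.65,8.49) (1.70,9.87) (-0.83,8.38) (-4.80,4.68) (-6.89,-3.37) (1.66,-16.76)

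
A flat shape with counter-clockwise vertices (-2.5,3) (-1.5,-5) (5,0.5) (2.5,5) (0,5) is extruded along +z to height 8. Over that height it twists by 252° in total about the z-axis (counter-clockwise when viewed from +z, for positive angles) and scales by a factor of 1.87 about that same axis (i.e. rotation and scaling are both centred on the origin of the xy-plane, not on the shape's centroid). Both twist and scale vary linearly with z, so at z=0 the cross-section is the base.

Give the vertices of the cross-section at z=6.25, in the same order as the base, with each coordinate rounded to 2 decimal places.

Cross-section at z=6.25: (5.48,-3.60) (-0.03,8.77) (-7.79,-3.24) (-1.58,-9.26) (2.44,-8.04)

t = z/height = 6.25/8 = 0.78125
s = 1 + (scale-1)·z/height = 1 + (1.87-1)·6.25/8 = 1.679688
θ = twist·z/height = 252°·6.25/8 = 196.8750° = 3.436117 rad
cos θ = -0.956940, sin θ = -0.290285 (intermediates below are computed at full precision and shown rounded to 5 d.p.)
v1: (-2.5,3) → rotate → (3.26320,-2.14511) → ×s → (5.48116,-3.60311) → (5.48,-3.60)
v2: (-1.5,-5) → rotate → (-0.01601,5.22013) → ×s → (-0.02690,8.76818) → (-0.03,8.77)
v3: (5,0.5) → rotate → (-4.63956,-1.92989) → ×s → (-7.79301,-3.24162) → (-7.79,-3.24)
v4: (2.5,5) → rotate → (-0.94093,-5.51041) → ×s → (-1.58046,-9.25577) → (-1.58,-9.26)
v5: (0,5) → rotate → (1.45142,-4.78470) → ×s → (2.43794,-8.03680) → (2.44,-8.04)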